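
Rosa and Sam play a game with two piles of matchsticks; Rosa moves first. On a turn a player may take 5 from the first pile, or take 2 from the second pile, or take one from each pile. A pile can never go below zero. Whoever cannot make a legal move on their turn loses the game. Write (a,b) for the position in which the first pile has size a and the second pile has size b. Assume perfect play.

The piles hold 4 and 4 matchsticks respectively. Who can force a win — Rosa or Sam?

Build the W/L table. Terminal = L. A non-terminal position is W if it has a move to some L; otherwise it is L.
No move ever increases a pile, so every position that can arise here has a ≤ 4 and b ≤ 4; it is enough to label the cells with 0 ≤ a ≤ 4 and 0 ≤ b ≤ 4.
Every move lowers a or b (never raises either), so fill the grid row by row in increasing a, and left to right within a row: each cell's successors are then already labelled.
      b=0  b=1  b=2  b=3  b=4
a=0:    L    L    W    W    L
a=1:    L    W    W    L    L
a=2:    L    W    W    L    W
a=3:    L    W    W    L    W
a=4:    L    W    W    L    W
Cells with no legal move (terminal, hence L): (0,0), (0,1), (1,0), (2,0), (3,0), (4,0).
The remaining L cells, each justified by listing all of its moves:
(0,4): →(0,2)(W) only, which is W, so L
(1,3): →(1,1)(W), (0,2)(W) — all W, so L
(1,4): →(1,2)(W), (0,3)(W) — all W, so L
(2,3): →(2,1)(W), (1,2)(W) — all W, so L
(3,3): →(3,1)(W), (2,2)(W) — all W, so L
(4,3): →(4,1)(W), (3,2)(W) — all W, so L
Every other cell has at least one move into one of the L cells above, so it is W.
From (4,4) Rosa can move to (3,3), reaching an L position.

Rosa wins.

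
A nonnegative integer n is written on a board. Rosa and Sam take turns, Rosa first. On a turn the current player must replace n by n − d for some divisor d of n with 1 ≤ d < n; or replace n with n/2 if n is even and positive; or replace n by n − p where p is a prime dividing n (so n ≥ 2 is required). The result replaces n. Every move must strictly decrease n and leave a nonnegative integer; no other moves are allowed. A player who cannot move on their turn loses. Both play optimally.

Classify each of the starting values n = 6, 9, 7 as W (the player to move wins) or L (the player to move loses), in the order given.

Use the standard recursion: the mover loses at a terminal position; elsewhere, the mover wins exactly when some move hands the opponent an L position.
n=0: no move → L
n=1: no move → L
n=2: →0(L), so W
n=3: →0(L), so W
n=4: →2(W), 3(W) — all W, so L
n=5: →0(L), so W
n=6: →4(L), so W
n=7: →0(L), so W
n=8: →4(L), so W
n=9: →6(W), 8(W) — all W, so L

6: W, 9: L, 7: W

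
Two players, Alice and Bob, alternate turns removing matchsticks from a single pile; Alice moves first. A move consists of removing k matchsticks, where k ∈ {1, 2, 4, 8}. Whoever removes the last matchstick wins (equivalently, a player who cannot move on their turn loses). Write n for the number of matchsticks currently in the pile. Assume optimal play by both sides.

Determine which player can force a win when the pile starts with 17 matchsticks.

Alice wins.

Label each position W (a win for the player to move) or L (a loss). A position with no legal move is L; any other position is W exactly when some move reaches an L, and L when every move reaches a W.
n=0: no move → L
n=1: can move to 0, which is L ⇒ W
n=2: can move to 0, which is L ⇒ W
n=3: moves to 2(W), 1(W); every one is W ⇒ L
n=4: can move to 3, which is L ⇒ W
n=5: can move to 3, which is L ⇒ W
n=6: moves to 5(W), 4(W), 2(W); every one is W ⇒ L
n=7: can move to 6, which is L ⇒ W
n=8: can move to 6, which is L ⇒ W
n=9: moves to 8(W), 7(W), 5(W), 1(W); every one is W ⇒ L
n=10: can move to 9, which is L ⇒ W
n=11: can move to 9, which is L ⇒ W
n=12: moves to 11(W), 10(W), 8(W), 4(W); every one is W ⇒ L
n=13: can move to 12, which is L ⇒ W
n=14: can move to 12, which is L ⇒ W
n=15: moves to 14(W), 13(W), 11(W), 7(W); every one is W ⇒ L
n=16: can move to 15, which is L ⇒ W
n=17: can move to 15, which is L ⇒ W
From 17 Alice can remove 2, leaving 15, reaching an L position.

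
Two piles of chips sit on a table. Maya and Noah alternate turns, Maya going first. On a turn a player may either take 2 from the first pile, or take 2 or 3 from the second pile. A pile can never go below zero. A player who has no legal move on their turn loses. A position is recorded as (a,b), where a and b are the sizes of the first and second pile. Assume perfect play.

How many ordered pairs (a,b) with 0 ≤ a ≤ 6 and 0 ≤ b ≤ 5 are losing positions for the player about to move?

18

Classify positions by backward induction: terminal positions (no move available) are L. From any other position, the mover wins iff some move reaches an L.
Every move lowers a or b (never raises either), so fill the grid row by row in increasing a, and left to right within a row: each cell's successors are then already labelled.
      b=0  b=1  b=2  b=3  b=4  b=5
a=0:    L    L    W    W    W    L
a=1:    L    L    W    W    W    L
a=2:    W    W    L    L    W    W
a=3:    W    W    L    L    W    W
a=4:    L    L    W    W    W    L
a=5:    L    L    W    W    W    L
a=6:    W    W    L    L    W    W
Cells with no legal move (terminal, hence L): (0,0), (0,1), (1,0), (1,1).
The remaining L cells, each justified by listing all of its moves:
(0,5): L (options (0,3)(W), (0,2)(W) are all W)
(1,5): L (options (1,3)(W), (1,2)(W) are all W)
(2,2): L (options (0,2)(W), (2,0)(W) are all W)
(2,3): L (options (0,3)(W), (2,1)(W), (2,0)(W) are all W)
(3,2): L (options (1,2)(W), (3,0)(W) are all W)
(3,3): L (options (1,3)(W), (3,1)(W), (3,0)(W) are all W)
(4,0): L (sole option (2,0)(W) is W)
(4,1): L (sole option (2,1)(W) is W)
(4,5): L (options (2,5)(W), (4,3)(W), (4,2)(W) are all W)
(5,0): L (sole option (3,0)(W) is W)
(5,1): L (sole option (3,1)(W) is W)
(5,5): L (options (3,5)(W), (5,3)(W), (5,2)(W) are all W)
(6,2): L (options (4,2)(W), (6,0)(W) are all W)
(6,3): L (options (4,3)(W), (6,1)(W), (6,0)(W) are all W)
Every other cell has at least one move into one of the L cells above, so it is W.
L cells per row: a=0: 3, a=1: 3, a=2: 2, a=3: 2, a=4: 3, a=5: 3, a=6: 2; total 18.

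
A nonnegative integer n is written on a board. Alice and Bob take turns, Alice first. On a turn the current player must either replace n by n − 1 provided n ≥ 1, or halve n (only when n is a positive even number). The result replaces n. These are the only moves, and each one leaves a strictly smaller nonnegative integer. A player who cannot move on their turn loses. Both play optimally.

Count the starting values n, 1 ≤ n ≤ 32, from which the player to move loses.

Use the standard recursion: the mover loses at a terminal position; elsewhere, the mover wins exactly when some move hands the opponent an L position.
n=0: no move → L
n=1: reaches L-position 0 → W
n=2: only reaches 1(W), which is W → L
n=3: reaches L-position 2 → W
n=4: reaches L-position 2 → W
n=5: only reaches 4(W), which is W → L
n=6: reaches L-position 5 → W
n=7: only reaches 6(W), which is W → L
n=8: reaches L-position 7 → W
n=9: only reaches 8(W), which is W → L
n=10: reaches L-position 5 → W
n=11: only reaches 10(W), which is W → L
n=12: reaches L-position 11 → W
n=13: only reaches 12(W), which is W → L
n=14: reaches L-position 7 → W
n=15: only reaches 14(W), which is W → L
n=16: reaches L-position 15 → W
n=17: only reaches 16(W), which is W → L
n=18: reaches L-position 9 → W
n=19: only reaches 18(W), which is W → L
n=20: reaches L-position 19 → W
n=21: only reaches 20(W), which is W → L
n=22: reaches L-position 11 → W
n=23: only reaches 22(W), which is W → L
n=24: reaches L-position 23 → W
n=25: only reaches 24(W), which is W → L
n=26: reaches L-position 13 → W
n=27: only reaches 26(W), which is W → L
n=28: reaches L-position 27 → W
n=29: only reaches 28(W), which is W → L
n=30: reaches L-position 15 → W
n=31: only reaches 30(W), which is W → L
n=32: reaches L-position 31 → W
L entries with 1 ≤ n ≤ 32 (n=0 is outside the asked range and is not counted): n = 2, 5, 7, 9, 11, 13, 15, 17, 19, 21, 23, 25, 27, 29, 31; that makes 15.

15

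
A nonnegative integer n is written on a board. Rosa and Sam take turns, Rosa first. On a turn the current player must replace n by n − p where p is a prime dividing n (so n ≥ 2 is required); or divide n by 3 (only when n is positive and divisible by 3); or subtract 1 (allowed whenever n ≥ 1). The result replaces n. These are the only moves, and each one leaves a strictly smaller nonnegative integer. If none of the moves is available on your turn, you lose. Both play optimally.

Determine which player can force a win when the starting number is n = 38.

Sam wins.

Compute win/loss labels from the base case upward. A position with no move is L. Any other position is W if it can reach an L in one move, else L.
n=0: no move → L
n=1: reaches L-position 0 → W
n=2: reaches L-position 0 → W
n=3: reaches L-position 0 → W
n=4: only reaches 2(W), 3(W), all W → L
n=5: reaches L-position 0 → W
n=6: reaches L-position 4 → W
n=7: reaches L-position 0 → W
n=8: only reaches 6(W), 7(W), all W → L
n=9: reaches L-position 8 → W
n=10: reaches L-position 8 → W
n=11: reaches L-position 0 → W
n=12: reaches L-position 4 → W
n=13: reaches L-position 0 → W
n=14: only reaches 7(W), 12(W), 13(W), all W → L
n=15: reaches L-position 14 → W
n=16: reaches L-position 14 → W
n=17: reaches L-position 0 → W
n=18: only reaches 6(W), 15(W), 16(W), 17(W), all W → L
n=19: reaches L-position 0 → W
n=20: reaches L-position 18 → W
n=21: reaches L-position 14 → W
n=22: only reaches 11(W), 20(W), 21(W), all W → L
n=23: reaches L-position 0 → W
n=24: reaches L-position 8 → W
n=25: only reaches 20(W), 24(W), all W → L
n=26: reaches L-position 25 → W
n=27: only reaches 9(W), 24(W), 26(W), all W → L
n=28: reaches L-position 27 → W
n=29: reaches L-position 0 → W
n=30: reaches L-position 25 → W
n=31: reaches L-position 0 → W
n=32: only reaches 30(W), 31(W), all W → L
n=33: reaches L-position 22 → W
n=34: reaches L-position 32 → W
n=35: only reaches 28(W), 30(W), 34(W), all W → L
n=36: reaches L-position 35 → W
n=37: reaches L-position 0 → W
n=38: only reaches 19(W), 36(W), 37(W), all W → L
Every move from 38 reaches a W position, so the mover loses.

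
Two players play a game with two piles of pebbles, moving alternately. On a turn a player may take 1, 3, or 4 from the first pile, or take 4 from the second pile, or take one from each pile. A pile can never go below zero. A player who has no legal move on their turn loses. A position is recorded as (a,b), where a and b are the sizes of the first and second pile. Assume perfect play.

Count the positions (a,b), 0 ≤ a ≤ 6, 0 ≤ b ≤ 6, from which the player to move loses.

Classify positions by backward induction: terminal positions (no move available) are L. From any other position, the mover wins iff some move reaches an L.
Every move lowers a or b (never raises either), so fill the grid row by row in increasing a, and left to right within a row: each cell's successors are then already labelled.
      b=0  b=1  b=2  b=3  b=4  b=5  b=6
a=0:    L    L    L    L    W    W    W
a=1:    W    W    W    W    W    L    L
a=2:    L    L    L    L    W    W    W
a=3:    W    W    W    W    W    L    L
a=4:    W    W    W    W    L    W    W
a=5:    W    W    W    W    W    W    W
a=6:    W    W    W    W    L    W    W
Cells with no legal move (terminal, hence L): (0,0), (0,1), (0,2), (0,3).
The remaining L cells, each justified by listing all of its moves:
(1,5): only reaches (0,5)(W), (1,1)(W), (0,4)(W), all W → L
(1,6): only reaches (0,6)(W), (1,2)(W), (0,5)(W), all W → L
(2,0): only reaches (1,0)(W), which is W → L
(2,1): only reaches (1,1)(W), (1,0)(W), all W → L
(2,2): only reaches (1,2)(W), (1,1)(W), all W → L
(2,3): only reaches (1,3)(W), (1,2)(W), all W → L
(3,5): only reaches (2,5)(W), (0,5)(W), (3,1)(W), (2,4)(W), all W → L
(3,6): only reaches (2,6)(W), (0,6)(W), (3,2)(W), (2,5)(W), all W → L
(4,4): only reaches (3,4)(W), (1,4)(W), (0,4)(W), (4,0)(W), (3,3)(W), all W → L
(6,4): only reaches (5,4)(W), (3,4)(W), (2,4)(W), (6,0)(W), (5,3)(W), all W → L
Every other cell has at least one move into one of the L cells above, so it is W.
L cells per row: a=0: 4, a=1: 2, a=2: 4, a=3: 2, a=4: 1, a=5: 0, a=6: 1; total 14.

14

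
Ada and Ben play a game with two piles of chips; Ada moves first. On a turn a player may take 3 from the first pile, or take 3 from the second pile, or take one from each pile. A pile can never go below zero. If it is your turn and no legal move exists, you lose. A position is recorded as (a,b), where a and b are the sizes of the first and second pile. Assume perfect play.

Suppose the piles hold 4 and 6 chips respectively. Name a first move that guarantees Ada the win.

Move to (1,6).

Work bottom-up. With no move the player to move loses. Otherwise the position is W if at least one move leads to an L position for the opponent, and L if every move leads to a W.
No move ever increases a pile, so every position that can arise here has a ≤ 4 and b ≤ 6; it is enough to label the cells with 0 ≤ a ≤ 4 and 0 ≤ b ≤ 6.
Every move lowers a or b (never raises either), so fill the grid row by row in increasing a, and left to right within a row: each cell's successors are then already labelled.
      b=0  b=1  b=2  b=3  b=4  b=5  b=6
a=0:    L    L    L    W    W    W    L
a=1:    L    W    W    W    L    L    L
a=2:    L    W    L    W    L    W    W
a=3:    W    W    W    W    L    W    W
a=4:    W    L    L    L    W    W    W
Cells with no legal move (terminal, hence L): (0,0), (0,1), (0,2), (1,0), (2,0).
The remaining L cells, each justified by listing all of its moves:
(0,6): →(0,3)(W) only, which is W, so L
(1,4): →(1,1)(W), (0,3)(W) — all W, so L
(1,5): →(1,2)(W), (0,4)(W) — all W, so L
(1,6): →(1,3)(W), (0,5)(W) — all W, so L
(2,2): →(1,1)(W) only, which is W, so L
(2,4): →(2,1)(W), (1,3)(W) — all W, so L
(3,4): →(0,4)(W), (3,1)(W), (2,3)(W) — all W, so L
(4,1): →(1,1)(W), (3,0)(W) — all W, so L
(4,2): →(1,2)(W), (3,1)(W) — all W, so L
(4,3): →(1,3)(W), (4,0)(W), (3,2)(W) — all W, so L
Every other cell has at least one move into one of the L cells above, so it is W.
From (4,6), the L positions reachable in one move are: (1,6), (4,3). Any move reaching one of these is winning.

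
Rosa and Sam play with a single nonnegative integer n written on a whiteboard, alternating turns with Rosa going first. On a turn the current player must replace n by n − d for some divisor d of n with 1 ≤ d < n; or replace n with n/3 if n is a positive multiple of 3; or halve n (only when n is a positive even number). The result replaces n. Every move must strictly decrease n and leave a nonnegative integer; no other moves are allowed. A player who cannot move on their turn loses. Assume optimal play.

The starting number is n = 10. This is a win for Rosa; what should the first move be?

Move to 9.

Use the standard recursion: the mover loses at a terminal position; elsewhere, the mover wins exactly when some move hands the opponent an L position.
n=0: no move → L
n=1: no move → L
n=2: can move to 1, which is L ⇒ W
n=3: can move to 1, which is L ⇒ W
n=4: moves to 2(W), 3(W); every one is W ⇒ L
n=5: can move to 4, which is L ⇒ W
n=6: can move to 4, which is L ⇒ W
n=7: the only move is to 6(W), a W ⇒ L
n=8: can move to 4, which is L ⇒ W
n=9: moves to 3(W), 6(W), 8(W); every one is W ⇒ L
n=10: can move to 9, which is L ⇒ W
From 10, the L positions reachable in one move are: 9.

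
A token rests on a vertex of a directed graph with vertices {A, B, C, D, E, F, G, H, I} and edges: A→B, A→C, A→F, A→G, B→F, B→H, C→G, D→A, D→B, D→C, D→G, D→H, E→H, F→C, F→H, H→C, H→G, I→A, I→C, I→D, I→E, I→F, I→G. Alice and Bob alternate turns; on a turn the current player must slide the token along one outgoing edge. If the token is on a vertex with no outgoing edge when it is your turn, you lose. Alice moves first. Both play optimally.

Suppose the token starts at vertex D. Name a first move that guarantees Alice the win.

Positions with no move are L. A position that does have a move is losing for the player to move precisely when every available move leads to a winning position for the opponent. Fill in the labels:
Every edge goes from a vertex to one that appears earlier in the order G, C, H, F, B, A, E, D, I, so processing vertices in that order labels each vertex after all of its successors.
G: no outgoing edge → L
C: can move to G, which is L ⇒ W
H: can move to G, which is L ⇒ W
F: moves to H(W), C(W); every one is W ⇒ L
B: can move to F, which is L ⇒ W
A: can move to F, which is L ⇒ W
E: the only move is to H(W), a W ⇒ L
D: can move to G, which is L ⇒ W
I: can move to E, which is L ⇒ W
From D, the L positions reachable in one move are: G.

Move to G.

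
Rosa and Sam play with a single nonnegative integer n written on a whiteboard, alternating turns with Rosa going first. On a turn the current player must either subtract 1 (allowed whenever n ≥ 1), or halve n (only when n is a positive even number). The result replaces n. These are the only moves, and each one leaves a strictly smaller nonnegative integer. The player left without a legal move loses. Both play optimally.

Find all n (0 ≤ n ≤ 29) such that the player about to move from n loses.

Work bottom-up. With no move the player to move loses. Otherwise the position is W if at least one move leads to an L position for the opponent, and L if every move leads to a W.
n=0: no move → L
n=1: can move to 0, which is L ⇒ W
n=2: the only move is to 1(W), a W ⇒ L
n=3: can move to 2, which is L ⇒ W
n=4: can move to 2, which is L ⇒ W
n=5: the only move is to 4(W), a W ⇒ L
n=6: can move to 5, which is L ⇒ W
n=7: the only move is to 6(W), a W ⇒ L
n=8: can move to 7, which is L ⇒ W
n=9: the only move is to 8(W), a W ⇒ L
n=10: can move to 5, which is L ⇒ W
n=11: the only move is to 10(W), a W ⇒ L
n=12: can move to 11, which is L ⇒ W
n=13: the only move is to 12(W), a W ⇒ L
n=14: can move to 7, which is L ⇒ W
n=15: the only move is to 14(W), a W ⇒ L
n=16: can move to 15, which is L ⇒ W
n=17: the only move is to 16(W), a W ⇒ L
n=18: can move to 9, which is L ⇒ W
n=19: the only move is to 18(W), a W ⇒ L
n=20: can move to 19, which is L ⇒ W
n=21: the only move is to 20(W), a W ⇒ L
n=22: can move to 11, which is L ⇒ W
n=23: the only move is to 22(W), a W ⇒ L
n=24: can move to 23, which is L ⇒ W
n=25: the only move is to 24(W), a W ⇒ L
n=26: can move to 13, which is L ⇒ W
n=27: the only move is to 26(W), a W ⇒ L
n=28: can move to 27, which is L ⇒ W
n=29: the only move is to 28(W), a W ⇒ L
The losing starting values of n are exactly the entries labelled L in this table (15 of them).

0, 2, 5, 7, 9, 11, 13, 15, 17, 19, 21, 23, 25, 27, 29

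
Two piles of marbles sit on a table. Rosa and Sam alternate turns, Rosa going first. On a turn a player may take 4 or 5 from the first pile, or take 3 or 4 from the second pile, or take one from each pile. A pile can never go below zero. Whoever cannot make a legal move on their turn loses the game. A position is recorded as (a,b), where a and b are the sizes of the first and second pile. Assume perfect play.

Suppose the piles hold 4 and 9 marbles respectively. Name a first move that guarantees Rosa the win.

Use the standard recursion: the mover loses at a terminal position; elsewhere, the mover wins exactly when some move hands the opponent an L position.
No move ever increases a pile, so every position that can arise here has a ≤ 4 and b ≤ 9; it is enough to label the cells with 0 ≤ a ≤ 4 and 0 ≤ b ≤ 9.
Every move lowers a or b (never raises either), so fill the grid row by row in increasing a, and left to right within a row: each cell's successors are then already labelled.
      b=0  b=1  b=2  b=3  b=4  b=5  b=6  b=7  b=8  b=9
a=0:    L    L    L    W    W    W    W    L    L    L
a=1:    L    W    W    W    W    L    L    L    W    W
a=2:    L    W    L    W    W    W    W    W    W    L
a=3:    L    W    L    W    W    W    W    L    L    L
a=4:    W    W    W    W    L    L    L    W    W    W
Cells with no legal move (terminal, hence L): (0,0), (0,1), (0,2), (1,0), (2,0), (3,0).
The remaining L cells, each justified by listing all of its moves:
(0,7): →(0,4)(W), (0,3)(W) — all W, so L
(0,8): →(0,5)(W), (0,4)(W) — all W, so L
(0,9): →(0,6)(W), (0,5)(W) — all W, so L
(1,5): →(1,2)(W), (1,1)(W), (0,4)(W) — all W, so L
(1,6): →(1,3)(W), (1,2)(W), (0,5)(W) — all W, so L
(1,7): →(1,4)(W), (1,3)(W), (0,6)(W) — all W, so L
(2,2): →(1,1)(W) only, which is W, so L
(2,9): →(2,6)(W), (2,5)(W), (1,8)(W) — all W, so L
(3,2): →(2,1)(W) only, which is W, so L
(3,7): →(3,4)(W), (3,3)(W), (2,6)(W) — all W, so L
(3,8): →(3,5)(W), (3,4)(W), (2,7)(W) — all W, so L
(3,9): →(3,6)(W), (3,5)(W), (2,8)(W) — all W, so L
(4,4): →(0,4)(W), (4,1)(W), (4,0)(W), (3,3)(W) — all W, so L
(4,5): →(0,5)(W), (4,2)(W), (4,1)(W), (3,4)(W) — all W, so L
(4,6): →(0,6)(W), (4,3)(W), (4,2)(W), (3,5)(W) — all W, so L
Every other cell has at least one move into one of the L cells above, so it is W.
From (4,9), the L positions reachable in one move are: (0,9), (4,6), (4,5), (3,8). Any move reaching one of these is winning.

Move to (0,9).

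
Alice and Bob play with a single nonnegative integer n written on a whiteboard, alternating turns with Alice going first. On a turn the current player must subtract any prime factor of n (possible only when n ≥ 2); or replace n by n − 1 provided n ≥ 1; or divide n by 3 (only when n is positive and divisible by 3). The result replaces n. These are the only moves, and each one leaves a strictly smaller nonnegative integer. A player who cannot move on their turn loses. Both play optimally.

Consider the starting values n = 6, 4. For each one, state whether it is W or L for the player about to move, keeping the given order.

Positions with no move are L. A position that does have a move is losing for the player to move precisely when every available move leads to a winning position for the opponent. Fill in the labels:
n=0: no move → L
n=1: can move to 0, which is L ⇒ W
n=2: can move to 0, which is L ⇒ W
n=3: can move to 0, which is L ⇒ W
n=4: moves to 2(W), 3(W); every one is W ⇒ L
n=5: can move to 0, which is L ⇒ W
n=6: can move to 4, which is L ⇒ W

6: W, 4: L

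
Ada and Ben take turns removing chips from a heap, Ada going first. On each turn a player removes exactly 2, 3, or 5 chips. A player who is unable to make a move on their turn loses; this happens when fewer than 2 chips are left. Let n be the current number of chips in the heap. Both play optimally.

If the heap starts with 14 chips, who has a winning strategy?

Classify positions by backward induction: terminal positions (no move available) are L. From any other position, the mover wins iff some move reaches an L.
n=0: no move → L
n=1: no move → L
n=2: →0(L), so W
n=3: →1(L), so W
n=4: →1(L), so W
n=5: →0(L), so W
n=6: →1(L), so W
n=7: →5(W), 4(W), 2(W) — all W, so L
n=8: →6(W), 5(W), 3(W) — all W, so L
n=9: →7(L), so W
n=10: →8(L), so W
n=11: →8(L), so W
n=12: →7(L), so W
n=13: →8(L), so W
n=14: →12(W), 11(W), 9(W) — all W, so L
The starting position 14 is L: whatever Ada does, the opponent receives a W position.

Ben wins.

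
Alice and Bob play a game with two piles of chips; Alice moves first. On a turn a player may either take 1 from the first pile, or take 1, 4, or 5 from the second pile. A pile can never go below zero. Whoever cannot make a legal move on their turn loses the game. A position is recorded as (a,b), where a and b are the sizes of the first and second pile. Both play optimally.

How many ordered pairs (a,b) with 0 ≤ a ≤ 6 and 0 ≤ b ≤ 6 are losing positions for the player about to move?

Compute win/loss labels from the base case upward. A position with no move is L. Any other position is W if it can reach an L in one move, else L.
Every move lowers a or b (never raises either), so fill the grid row by row in increasing a, and left to right within a row: each cell's successors are then already labelled.
      b=0  b=1  b=2  b=3  b=4  b=5  b=6
a=0:    L    W    L    W    W    W    W
a=1:    W    L    W    L    W    W    W
a=2:    L    W    L    W    W    W    W
a=3:    W    L    W    L    W    W    W
a=4:    L    W    L    W    W    W    W
a=5:    W    L    W    L    W    W    W
a=6:    L    W    L    W    W    W    W
Cells with no legal move (terminal, hence L): (0,0).
The remaining L cells, each justified by listing all of its moves:
(0,2): the only move is to (0,1)(W), a W ⇒ L
(1,1): moves to (0,1)(W), (1,0)(W); every one is W ⇒ L
(1,3): moves to (0,3)(W), (1,2)(W); every one is W ⇒ L
(2,0): the only move is to (1,0)(W), a W ⇒ L
(2,2): moves to (1,2)(W), (2,1)(W); every one is W ⇒ L
(3,1): moves to (2,1)(W), (3,0)(W); every one is W ⇒ L
(3,3): moves to (2,3)(W), (3,2)(W); every one is W ⇒ L
(4,0): the only move is to (3,0)(W), a W ⇒ L
(4,2): moves to (3,2)(W), (4,1)(W); every one is W ⇒ L
(5,1): moves to (4,1)(W), (5,0)(W); every one is W ⇒ L
(5,3): moves to (4,3)(W), (5,2)(W); every one is W ⇒ L
(6,0): the only move is to (5,0)(W), a W ⇒ L
(6,2): moves to (5,2)(W), (6,1)(W); every one is W ⇒ L
Every other cell has at least one move into one of the L cells above, so it is W.
L cells per row: a=0: 2, a=1: 2, a=2: 2, a=3: 2, a=4: 2, a=5: 2, a=6: 2; total 14.

14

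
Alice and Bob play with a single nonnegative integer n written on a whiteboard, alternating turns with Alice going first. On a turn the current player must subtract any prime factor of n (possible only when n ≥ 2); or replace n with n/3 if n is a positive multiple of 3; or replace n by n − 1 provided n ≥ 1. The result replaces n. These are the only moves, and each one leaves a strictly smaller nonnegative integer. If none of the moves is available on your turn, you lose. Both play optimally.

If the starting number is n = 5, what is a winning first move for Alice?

Compute win/loss labels from the base case upward. A position with no move is L. Any other position is W if it can reach an L in one move, else L.
n=0: no move → L
n=1: →0(L), so W
n=2: →0(L), so W
n=3: →0(L), so W
n=4: →2(W), 3(W) — all W, so L
n=5: →0(L), so W
From 5, the L positions reachable in one move are: 0, 4. Any move reaching one of these is winning.

Move to 0.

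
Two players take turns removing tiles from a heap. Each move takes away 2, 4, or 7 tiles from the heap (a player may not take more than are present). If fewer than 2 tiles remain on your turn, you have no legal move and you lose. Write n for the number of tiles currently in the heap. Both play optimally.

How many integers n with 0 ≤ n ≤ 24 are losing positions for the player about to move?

9

Compute win/loss labels from the base case upward. A position with no move is L. Any other position is W if it can reach an L in one move, else L.
n=0: no move → L
n=1: no move → L
n=2: W (go to 0, an L position)
n=3: W (go to 1, an L position)
n=4: W (go to 0, an L position)
n=5: W (go to 1, an L position)
n=6: L (options 4(W), 2(W) are all W)
n=7: W (go to 0, an L position)
n=8: W (go to 6, an L position)
n=9: L (options 7(W), 5(W), 2(W) are all W)
n=10: W (go to 6, an L position)
n=11: W (go to 9, an L position)
n=12: L (options 10(W), 8(W), 5(W) are all W)
n=13: W (go to 9, an L position)
n=14: W (go to 12, an L position)
n=15: L (options 13(W), 11(W), 8(W) are all W)
n=16: W (go to 12, an L position)
n=17: W (go to 15, an L position)
n=18: L (options 16(W), 14(W), 11(W) are all W)
n=19: W (go to 15, an L position)
n=20: W (go to 18, an L position)
n=21: L (options 19(W), 17(W), 14(W) are all W)
n=22: W (go to 18, an L position)
n=23: W (go to 21, an L position)
n=24: L (options 22(W), 20(W), 17(W) are all W)
L entries with 0 ≤ n ≤ 24: n = 0, 1, 6, 9, 12, 15, 18, 21, 24; that makes 9.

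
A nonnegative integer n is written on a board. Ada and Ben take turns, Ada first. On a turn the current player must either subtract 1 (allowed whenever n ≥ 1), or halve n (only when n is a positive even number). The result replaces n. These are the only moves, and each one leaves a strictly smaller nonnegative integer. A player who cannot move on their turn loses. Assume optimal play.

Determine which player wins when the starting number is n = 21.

Ben wins.

Classify positions by backward induction: terminal positions (no move available) are L. From any other position, the mover wins iff some move reaches an L.
n=0: no move → L
n=1: →0(L), so W
n=2: →1(W) only, which is W, so L
n=3: →2(L), so W
n=4: →2(L), so W
n=5: →4(W) only, which is W, so L
n=6: →5(L), so W
n=7: →6(W) only, which is W, so L
n=8: →7(L), so W
n=9: →8(W) only, which is W, so L
n=10: →5(L), so W
n=11: →10(W) only, which is W, so L
n=12: →11(L), so W
n=13: →12(W) only, which is W, so L
n=14: →7(L), so W
n=15: →14(W) only, which is W, so L
n=16: →15(L), so W
n=17: →16(W) only, which is W, so L
n=18: →9(L), so W
n=19: →18(W) only, which is W, so L
n=20: →19(L), so W
n=21: →20(W) only, which is W, so L
Every move from 21 reaches a W position, so the mover loses.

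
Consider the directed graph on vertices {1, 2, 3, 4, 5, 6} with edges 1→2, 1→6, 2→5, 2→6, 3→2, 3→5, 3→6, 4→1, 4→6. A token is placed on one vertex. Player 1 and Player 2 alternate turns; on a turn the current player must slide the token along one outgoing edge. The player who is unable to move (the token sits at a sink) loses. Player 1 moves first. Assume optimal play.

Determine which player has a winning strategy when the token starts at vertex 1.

Work bottom-up. With no move the player to move loses. Otherwise the position is W if at least one move leads to an L position for the opponent, and L if every move leads to a W.
Every edge goes from a vertex to one that appears earlier in the order 6, 5, 2, 1, 3, 4, so processing vertices in that order labels each vertex after all of its successors.
6: no outgoing edge → L
5: no outgoing edge → L
2: reaches L-position 5 → W
1: reaches L-position 6 → W
3: reaches L-position 5 → W
4: reaches L-position 6 → W
From 1 Player 1 can move to 6, reaching an L position.

Player 1 wins.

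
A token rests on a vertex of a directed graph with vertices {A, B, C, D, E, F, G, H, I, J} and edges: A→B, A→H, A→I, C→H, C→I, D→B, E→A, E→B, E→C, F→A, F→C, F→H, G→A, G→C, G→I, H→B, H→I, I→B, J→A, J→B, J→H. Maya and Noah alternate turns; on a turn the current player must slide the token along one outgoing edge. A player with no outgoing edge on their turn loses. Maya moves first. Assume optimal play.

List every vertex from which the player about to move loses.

B, C

Build the W/L table. Terminal = L. A non-terminal position is W if it has a move to some L; otherwise it is L.
Every edge goes from a vertex to one that appears earlier in the order B, I, H, A, C, J, G, F, D, E, so processing vertices in that order labels each vertex after all of its successors.
B: no outgoing edge → L
I: can move to B, which is L ⇒ W
H: can move to B, which is L ⇒ W
A: can move to B, which is L ⇒ W
C: moves to H(W), I(W); every one is W ⇒ L
J: can move to B, which is L ⇒ W
G: can move to C, which is L ⇒ W
F: can move to C, which is L ⇒ W
D: can move to B, which is L ⇒ W
E: can move to C, which is L ⇒ W
The losing starting vertices are exactly the entries labelled L in this table (2 of them).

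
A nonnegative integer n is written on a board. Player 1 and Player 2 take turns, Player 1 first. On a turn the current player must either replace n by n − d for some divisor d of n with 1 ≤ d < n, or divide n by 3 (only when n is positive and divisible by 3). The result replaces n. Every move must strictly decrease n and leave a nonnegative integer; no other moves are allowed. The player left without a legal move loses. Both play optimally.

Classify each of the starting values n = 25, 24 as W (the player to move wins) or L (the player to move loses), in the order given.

Label each position W (a win for the player to move) or L (a loss). A position with no legal move is L; any other position is W exactly when some move reaches an L, and L when every move reaches a W.
n=0: no move → L
n=1: no move → L
n=2: can move to 1, which is L ⇒ W
n=3: can move to 1, which is L ⇒ W
n=4: moves to 2(W), 3(W); every one is W ⇒ L
n=5: can move to 4, which is L ⇒ W
n=6: can move to 4, which is L ⇒ W
n=7: the only move is to 6(W), a W ⇒ L
n=8: can move to 4, which is L ⇒ W
n=9: moves to 3(W), 6(W), 8(W); every one is W ⇒ L
n=10: can move to 9, which is L ⇒ W
n=11: the only move is to 10(W), a W ⇒ L
n=12: can move to 4, which is L ⇒ W
n=13: the only move is to 12(W), a W ⇒ L
n=14: can move to 7, which is L ⇒ W
n=15: moves to 5(W), 10(W), 12(W), 14(W); every one is W ⇒ L
n=16: can move to 15, which is L ⇒ W
n=17: the only move is to 16(W), a W ⇒ L
n=18: can move to 9, which is L ⇒ W
n=19: the only move is to 18(W), a W ⇒ L
n=20: can move to 15, which is L ⇒ W
n=21: can move to 7, which is L ⇒ W
n=22: can move to 11, which is L ⇒ W
n=23: the only move is to 22(W), a W ⇒ L
n=24: can move to 23, which is L ⇒ W
n=25: moves to 20(W), 24(W); every one is W ⇒ L

25: L, 24: W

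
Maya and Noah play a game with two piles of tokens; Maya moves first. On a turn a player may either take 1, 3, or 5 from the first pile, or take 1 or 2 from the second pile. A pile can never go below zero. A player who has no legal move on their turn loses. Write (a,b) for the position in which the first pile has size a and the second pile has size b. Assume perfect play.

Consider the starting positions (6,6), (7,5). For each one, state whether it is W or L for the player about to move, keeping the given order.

Label each position W (a win for the player to move) or L (a loss). A position with no legal move is L; any other position is W exactly when some move reaches an L, and L when every move reaches a W.
No move ever increases a pile, so every position that can arise here has a ≤ 7 and b ≤ 6; it is enough to label the cells with 0 ≤ a ≤ 7 and 0 ≤ b ≤ 6.
Every move lowers a or b (never raises either), so fill the grid row by row in increasing a, and left to right within a row: each cell's successors are then already labelled.
      b=0  b=1  b=2  b=3  b=4  b=5  b=6
a=0:    L    W    W    L    W    W    L
a=1:    W    L    W    W    L    W    W
a=2:    L    W    W    L    W    W    L
a=3:    W    L    W    W    L    W    W
a=4:    L    W    W    L    W    W    L
a=5:    W    L    W    W    L    W    W
a=6:    L    W    W    L    W    W    L
a=7:    W    L    W    W    L    W    W
Cells with no legal move (terminal, hence L): (0,0).
The remaining L cells, each justified by listing all of its moves:
(0,3): only reaches (0,2)(W), (0,1)(W), all W → L
(0,6): only reaches (0,5)(W), (0,4)(W), all W → L
(1,1): only reaches (0,1)(W), (1,0)(W), all W → L
(1,4): only reaches (0,4)(W), (1,3)(W), (1,2)(W), all W → L
(2,0): only reaches (1,0)(W), which is W → L
(2,3): only reaches (1,3)(W), (2,2)(W), (2,1)(W), all W → L
(2,6): only reaches (1,6)(W), (2,5)(W), (2,4)(W), all W → L
(3,1): only reaches (2,1)(W), (0,1)(W), (3,0)(W), all W → L
(3,4): only reaches (2,4)(W), (0,4)(W), (3,3)(W), (3,2)(W), all W → L
(4,0): only reaches (3,0)(W), (1,0)(W), all W → L
(4,3): only reaches (3,3)(W), (1,3)(W), (4,2)(W), (4,1)(W), all W → L
(4,6): only reaches (3,6)(W), (1,6)(W), (4,5)(W), (4,4)(W), all W → L
(5,1): only reaches (4,1)(W), (2,1)(W), (0,1)(W), (5,0)(W), all W → L
(5,4): only reaches (4,4)(W), (2,4)(W), (0,4)(W), (5,3)(W), (5,2)(W), all W → L
(6,0): only reaches (5,0)(W), (3,0)(W), (1,0)(W), all W → L
(6,3): only reaches (5,3)(W), (3,3)(W), (1,3)(W), (6,2)(W), (6,1)(W), all W → L
(6,6): only reaches (5,6)(W), (3,6)(W), (1,6)(W), (6,5)(W), (6,4)(W), all W → L
(7,1): only reaches (6,1)(W), (4,1)(W), (2,1)(W), (7,0)(W), all W → L
(7,4): only reaches (6,4)(W), (4,4)(W), (2,4)(W), (7,3)(W), (7,2)(W), all W → L
Every other cell has at least one move into one of the L cells above, so it is W.
(6,6): one of the L cells justified above, so L
(7,5): the move to (7,4) reaches an L cell, so W

(6,6): L, (7,5): W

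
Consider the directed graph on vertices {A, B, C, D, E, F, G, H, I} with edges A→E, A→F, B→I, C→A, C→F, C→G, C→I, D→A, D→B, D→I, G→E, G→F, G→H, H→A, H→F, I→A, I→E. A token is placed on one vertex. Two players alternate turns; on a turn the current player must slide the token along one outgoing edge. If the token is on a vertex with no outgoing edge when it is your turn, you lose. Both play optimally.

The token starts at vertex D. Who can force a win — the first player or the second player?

Build the W/L table. Terminal = L. A non-terminal position is W if it has a move to some L; otherwise it is L.
Every edge goes from a vertex to one that appears earlier in the order F, E, A, H, I, G, C, B, D, so processing vertices in that order labels each vertex after all of its successors.
F: no outgoing edge → L
E: no outgoing edge → L
A: W (go to E, an L position)
H: W (go to F, an L position)
I: W (go to E, an L position)
G: W (go to E, an L position)
C: W (go to F, an L position)
B: L (sole option I(W) is W)
D: W (go to B, an L position)
From D the player to move can move to B, reaching an L position.

The first player wins.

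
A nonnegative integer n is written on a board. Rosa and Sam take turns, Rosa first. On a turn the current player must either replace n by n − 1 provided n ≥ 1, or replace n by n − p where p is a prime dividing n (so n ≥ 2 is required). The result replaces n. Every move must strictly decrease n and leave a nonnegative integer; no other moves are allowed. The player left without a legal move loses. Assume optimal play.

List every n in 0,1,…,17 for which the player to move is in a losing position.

0, 4, 8, 12, 16

Classify positions by backward induction: terminal positions (no move available) are L. From any other position, the mover wins iff some move reaches an L.
n=0: no move → L
n=1: →0(L), so W
n=2: →0(L), so W
n=3: →0(L), so W
n=4: →2(W), 3(W) — all W, so L
n=5: →0(L), so W
n=6: →4(L), so W
n=7: →0(L), so W
n=8: →6(W), 7(W) — all W, so L
n=9: →8(L), so W
n=10: →8(L), so W
n=11: →0(L), so W
n=12: →9(W), 10(W), 11(W) — all W, so L
n=13: →0(L), so W
n=14: →12(L), so W
n=15: →12(L), so W
n=16: →14(W), 15(W) — all W, so L
n=17: →0(L), so W
Reading off the rows marked L gives the requested list; there are 5 such values of n.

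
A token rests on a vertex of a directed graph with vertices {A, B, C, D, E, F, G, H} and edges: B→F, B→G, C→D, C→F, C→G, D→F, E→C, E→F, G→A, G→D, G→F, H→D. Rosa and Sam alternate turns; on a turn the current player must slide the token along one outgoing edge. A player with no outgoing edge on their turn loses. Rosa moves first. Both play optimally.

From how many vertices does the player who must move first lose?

3

Positions with no move are L. A position that does have a move is losing for the player to move precisely when every available move leads to a winning position for the opponent. Fill in the labels:
Every edge goes from a vertex to one that appears earlier in the order A, F, D, G, C, H, B, E, so processing vertices in that order labels each vertex after all of its successors.
A: no outgoing edge → L
F: no outgoing edge → L
D: reaches L-position F → W
G: reaches L-position F → W
C: reaches L-position F → W
H: only reaches D(W), which is W → L
B: reaches L-position F → W
E: reaches L-position F → W
The L vertices are A, F, H; that is 3 in all.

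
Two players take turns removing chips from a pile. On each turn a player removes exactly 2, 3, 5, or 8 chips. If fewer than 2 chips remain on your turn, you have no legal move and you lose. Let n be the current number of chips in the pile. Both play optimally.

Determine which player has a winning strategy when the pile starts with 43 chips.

Use the standard recursion: the mover loses at a terminal position; elsewhere, the mover wins exactly when some move hands the opponent an L position.
n=0: no move → L
n=1: no move → L
n=2: W (go to 0, an L position)
n=3: W (go to 1, an L position)
n=4: W (go to 1, an L position)
n=5: W (go to 0, an L position)
n=6: W (go to 1, an L position)
n=7: L (options 5(W), 4(W), 2(W) are all W)
n=8: W (go to 0, an L position)
n=9: W (go to 7, an L position)
n=10: W (go to 7, an L position)
n=11: L (options 9(W), 8(W), 6(W), 3(W) are all W)
n=12: W (go to 7, an L position)
n=13: W (go to 11, an L position)
n=14: W (go to 11, an L position)
n=15: W (go to 7, an L position)
n=16: W (go to 11, an L position)
n=17: L (options 15(W), 14(W), 12(W), 9(W) are all W)
n=18: L (options 16(W), 15(W), 13(W), 10(W) are all W)
n=19: W (go to 17, an L position)
n=20: W (go to 18, an L position)
n=21: W (go to 18, an L position)
n=22: W (go to 17, an L position)
n=23: W (go to 18, an L position)
n=24: L (options 22(W), 21(W), 19(W), 16(W) are all W)
n=25: W (go to 17, an L position)
n=26: W (go to 24, an L position)
n=27: W (go to 24, an L position)
n=28: L (options 26(W), 25(W), 23(W), 20(W) are all W)
n=29: W (go to 24, an L position)
n=30: W (go to 28, an L position)
n=31: W (go to 28, an L position)
n=32: W (go to 24, an L position)
n=33: W (go to 28, an L position)
n=34: L (options 32(W), 31(W), 29(W), 26(W) are all W)
n=35: L (options 33(W), 32(W), 30(W), 27(W) are all W)
n=36: W (go to 34, an L position)
n=37: W (go to 35, an L position)
n=38: W (go to 35, an L position)
n=39: W (go to 34, an L position)
n=40: W (go to 35, an L position)
n=41: L (options 39(W), 38(W), 36(W), 33(W) are all W)
n=42: W (go to 34, an L position)
n=43: W (go to 41, an L position)
From 43 the player to move can remove 2, leaving 41, reaching an L position.

The first player wins.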